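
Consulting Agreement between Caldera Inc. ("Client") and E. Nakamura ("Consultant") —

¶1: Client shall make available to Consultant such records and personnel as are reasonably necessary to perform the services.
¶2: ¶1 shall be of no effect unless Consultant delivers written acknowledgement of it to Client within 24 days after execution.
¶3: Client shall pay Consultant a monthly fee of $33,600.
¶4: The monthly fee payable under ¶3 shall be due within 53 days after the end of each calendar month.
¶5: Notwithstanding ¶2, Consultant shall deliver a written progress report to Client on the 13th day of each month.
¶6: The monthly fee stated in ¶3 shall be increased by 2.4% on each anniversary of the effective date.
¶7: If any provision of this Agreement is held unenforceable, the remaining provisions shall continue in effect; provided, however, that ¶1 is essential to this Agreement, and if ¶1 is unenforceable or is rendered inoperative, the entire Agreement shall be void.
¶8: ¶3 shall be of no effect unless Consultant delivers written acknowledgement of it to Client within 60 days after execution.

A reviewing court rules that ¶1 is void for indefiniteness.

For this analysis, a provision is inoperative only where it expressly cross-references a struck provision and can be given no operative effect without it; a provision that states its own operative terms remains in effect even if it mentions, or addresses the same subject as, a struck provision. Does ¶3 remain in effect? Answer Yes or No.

¶1 is struck. The only function of ¶2 is the acknowledgement condition for ¶1, so it cannot stand once ¶1 is removed. ¶7 makes ¶1 an essential term, and ¶1 is the provision held invalid; under ¶7, the entire Agreement is therefore void. No provision of the Agreement survives. ¶3 is among the inoperative provisions, so the answer is no.

No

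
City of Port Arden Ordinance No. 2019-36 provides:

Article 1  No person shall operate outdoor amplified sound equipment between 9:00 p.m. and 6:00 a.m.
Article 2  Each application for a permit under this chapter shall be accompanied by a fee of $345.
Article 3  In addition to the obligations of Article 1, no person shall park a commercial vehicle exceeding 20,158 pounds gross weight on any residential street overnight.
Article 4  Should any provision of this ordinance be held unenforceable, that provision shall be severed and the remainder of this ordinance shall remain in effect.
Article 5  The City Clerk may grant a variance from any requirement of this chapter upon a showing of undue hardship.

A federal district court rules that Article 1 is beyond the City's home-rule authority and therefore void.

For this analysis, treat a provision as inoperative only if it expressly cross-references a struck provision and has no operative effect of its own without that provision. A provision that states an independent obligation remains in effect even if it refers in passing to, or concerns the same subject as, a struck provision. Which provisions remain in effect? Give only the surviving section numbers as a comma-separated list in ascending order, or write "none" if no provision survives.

Article 1 is struck. Article 3 mentions Article 1 but its own obligation stands independently of Article 1, so Article 3 is not affected. No other provision's operative terms depend on Article 1. Article 4 is a severability clause and preserves every provision that can still be given independent effect. The provisions still in force are Article 2, Article 3, Article 4, and Article 5.

2, 3, 4, 5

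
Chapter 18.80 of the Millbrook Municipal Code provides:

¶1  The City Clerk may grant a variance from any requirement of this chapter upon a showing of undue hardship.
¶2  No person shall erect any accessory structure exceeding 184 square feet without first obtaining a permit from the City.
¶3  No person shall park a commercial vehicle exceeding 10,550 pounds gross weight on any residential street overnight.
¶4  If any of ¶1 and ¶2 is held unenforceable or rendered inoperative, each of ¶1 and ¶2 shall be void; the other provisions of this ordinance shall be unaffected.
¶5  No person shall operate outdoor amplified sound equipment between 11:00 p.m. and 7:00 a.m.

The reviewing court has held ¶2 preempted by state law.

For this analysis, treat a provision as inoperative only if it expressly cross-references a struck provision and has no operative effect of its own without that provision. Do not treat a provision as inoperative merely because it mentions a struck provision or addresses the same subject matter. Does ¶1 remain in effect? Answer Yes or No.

¶2 is struck. Nothing else in the ordinance is defined by reference to ¶2. ¶4 declares ¶1 and ¶2 mutually dependent; since one of them has fallen, all of them are of no effect. That brings down ¶1 as well. The remainder continues in force under ¶4. ¶3, ¶4, and ¶5 remain in effect. ¶1 is among the inoperative provisions, so the answer is no.

No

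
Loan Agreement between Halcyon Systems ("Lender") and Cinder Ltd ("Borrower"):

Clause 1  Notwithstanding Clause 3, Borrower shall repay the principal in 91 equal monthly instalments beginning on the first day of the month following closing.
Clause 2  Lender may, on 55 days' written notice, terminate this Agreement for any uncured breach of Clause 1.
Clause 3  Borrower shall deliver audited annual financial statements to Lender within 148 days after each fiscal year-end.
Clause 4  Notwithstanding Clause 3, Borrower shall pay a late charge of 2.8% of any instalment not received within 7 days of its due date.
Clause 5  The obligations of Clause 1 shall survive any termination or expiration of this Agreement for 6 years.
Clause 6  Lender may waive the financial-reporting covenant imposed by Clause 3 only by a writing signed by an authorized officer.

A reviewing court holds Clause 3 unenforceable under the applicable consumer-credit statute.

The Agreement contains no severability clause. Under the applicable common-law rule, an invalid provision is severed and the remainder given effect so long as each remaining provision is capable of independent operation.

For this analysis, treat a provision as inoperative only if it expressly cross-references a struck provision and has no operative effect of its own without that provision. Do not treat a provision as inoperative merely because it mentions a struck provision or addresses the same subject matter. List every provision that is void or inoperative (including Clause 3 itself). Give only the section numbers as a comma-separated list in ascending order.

3, 6

Clause 3 is struck. Clause 6 merely fixes the waiver condition for Clause 3; with Clause 3 gone it has nothing to operate on and falls away. Clause 4 mentions Clause 3 but its own obligation stands independently of Clause 3, so Clause 4 is not affected. Although Clause 1 refers to Clause 3, its operative terms do not depend on Clause 3, so it remains in effect. With no severability clause, the stated default rule severs what cannot stand and enforces each remaining provision that can operate on its own. Clause 1, Clause 2, Clause 4, and Clause 5 remain in effect.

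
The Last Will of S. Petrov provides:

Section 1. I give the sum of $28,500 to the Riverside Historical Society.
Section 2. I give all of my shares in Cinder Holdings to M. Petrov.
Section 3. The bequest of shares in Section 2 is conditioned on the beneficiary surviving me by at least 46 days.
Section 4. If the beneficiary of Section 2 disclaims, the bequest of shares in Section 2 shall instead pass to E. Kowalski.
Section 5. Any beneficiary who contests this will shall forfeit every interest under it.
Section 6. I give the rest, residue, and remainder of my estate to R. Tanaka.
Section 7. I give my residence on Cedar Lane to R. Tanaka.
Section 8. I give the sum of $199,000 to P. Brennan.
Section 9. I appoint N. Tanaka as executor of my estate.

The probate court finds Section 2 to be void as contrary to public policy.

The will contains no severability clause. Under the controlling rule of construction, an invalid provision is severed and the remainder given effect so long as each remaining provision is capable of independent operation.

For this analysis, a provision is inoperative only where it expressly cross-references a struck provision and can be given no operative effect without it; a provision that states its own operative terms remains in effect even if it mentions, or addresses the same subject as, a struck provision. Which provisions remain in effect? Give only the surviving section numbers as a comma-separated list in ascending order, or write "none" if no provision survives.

1, 5, 6, 7, 8, 9

Section 2 is struck. The only function of Section 3 is the survivorship condition on Section 2, so it cannot stand once Section 2 is removed. Section 4 operates only by reference to Section 2, so it falls with Section 2. With no severability clause, the stated default rule severs what cannot stand and enforces each remaining provision that can operate on its own. Section 1, Section 5, Section 6, Section 7, Section 8, and Section 9 remain in effect.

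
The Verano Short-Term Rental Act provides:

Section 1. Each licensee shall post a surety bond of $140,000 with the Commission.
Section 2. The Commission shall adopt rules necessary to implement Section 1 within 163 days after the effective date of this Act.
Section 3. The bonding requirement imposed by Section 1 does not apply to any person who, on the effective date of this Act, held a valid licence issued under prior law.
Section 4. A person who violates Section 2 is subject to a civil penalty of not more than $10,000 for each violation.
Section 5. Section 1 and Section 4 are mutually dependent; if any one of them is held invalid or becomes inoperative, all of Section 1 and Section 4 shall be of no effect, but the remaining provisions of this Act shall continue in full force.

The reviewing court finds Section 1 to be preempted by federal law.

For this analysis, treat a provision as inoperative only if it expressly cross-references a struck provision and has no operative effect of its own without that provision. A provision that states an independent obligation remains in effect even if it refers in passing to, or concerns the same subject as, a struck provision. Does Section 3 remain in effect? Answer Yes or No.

Section 1 is struck. Section 2 has no operative effect of its own apart from Section 1 and is therefore inoperative. Section 3 has no operative effect of its own apart from Section 1 and is therefore inoperative. Section 4 merely fixes the civil penalty for violating Section 2; with Section 2 gone it has nothing to operate on and falls away. Section 5 declares Section 1 and Section 4 mutually dependent; since one of them has fallen, all of them are of no effect. The remainder continues in force under Section 5. Only Section 5 remains in effect. Section 3 is among the inoperative provisions, so the answer is no.

No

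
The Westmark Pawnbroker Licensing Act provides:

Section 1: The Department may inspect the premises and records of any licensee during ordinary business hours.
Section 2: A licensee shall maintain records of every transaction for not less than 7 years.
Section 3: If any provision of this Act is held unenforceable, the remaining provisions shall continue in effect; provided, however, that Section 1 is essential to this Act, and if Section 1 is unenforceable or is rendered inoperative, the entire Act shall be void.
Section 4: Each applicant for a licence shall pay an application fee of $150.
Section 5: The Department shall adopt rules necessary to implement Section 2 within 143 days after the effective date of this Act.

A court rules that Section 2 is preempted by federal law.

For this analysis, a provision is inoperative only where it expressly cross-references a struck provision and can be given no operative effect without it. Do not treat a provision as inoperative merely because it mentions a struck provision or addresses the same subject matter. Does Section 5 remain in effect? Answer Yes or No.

Section 2 is struck. Section 5 operates only by reference to Section 2, so it falls with Section 2. Section 3 makes Section 1 an essential term, but Section 1 is unaffected, so the severability proviso in Section 3 preserves the remaining provisions. The provisions still in force are Section 1, Section 3, and Section 4. Section 5 is among the inoperative provisions, so the answer is no.

No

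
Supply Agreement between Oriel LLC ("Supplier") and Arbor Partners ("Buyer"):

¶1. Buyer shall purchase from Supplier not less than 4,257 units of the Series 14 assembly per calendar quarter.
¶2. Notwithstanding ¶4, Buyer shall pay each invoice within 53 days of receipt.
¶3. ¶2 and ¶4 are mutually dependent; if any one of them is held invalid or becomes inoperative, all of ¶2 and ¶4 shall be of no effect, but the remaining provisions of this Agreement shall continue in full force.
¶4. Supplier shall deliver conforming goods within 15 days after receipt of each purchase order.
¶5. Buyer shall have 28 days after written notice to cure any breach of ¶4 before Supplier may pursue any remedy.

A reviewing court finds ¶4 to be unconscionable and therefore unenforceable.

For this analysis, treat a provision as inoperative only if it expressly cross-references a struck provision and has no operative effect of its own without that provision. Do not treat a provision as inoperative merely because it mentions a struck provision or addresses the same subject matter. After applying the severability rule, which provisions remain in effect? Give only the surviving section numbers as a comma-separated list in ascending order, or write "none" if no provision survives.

¶4 is struck. The only function of ¶5 is the cure period for breach of ¶4, so it cannot stand once ¶4 is removed. ¶3 declares ¶2 and ¶4 mutually dependent; since one of them has fallen, all of them are of no effect. That brings down ¶2 as well. The remainder continues in force under ¶3. The provisions still in force are ¶1 and ¶3.

1, 3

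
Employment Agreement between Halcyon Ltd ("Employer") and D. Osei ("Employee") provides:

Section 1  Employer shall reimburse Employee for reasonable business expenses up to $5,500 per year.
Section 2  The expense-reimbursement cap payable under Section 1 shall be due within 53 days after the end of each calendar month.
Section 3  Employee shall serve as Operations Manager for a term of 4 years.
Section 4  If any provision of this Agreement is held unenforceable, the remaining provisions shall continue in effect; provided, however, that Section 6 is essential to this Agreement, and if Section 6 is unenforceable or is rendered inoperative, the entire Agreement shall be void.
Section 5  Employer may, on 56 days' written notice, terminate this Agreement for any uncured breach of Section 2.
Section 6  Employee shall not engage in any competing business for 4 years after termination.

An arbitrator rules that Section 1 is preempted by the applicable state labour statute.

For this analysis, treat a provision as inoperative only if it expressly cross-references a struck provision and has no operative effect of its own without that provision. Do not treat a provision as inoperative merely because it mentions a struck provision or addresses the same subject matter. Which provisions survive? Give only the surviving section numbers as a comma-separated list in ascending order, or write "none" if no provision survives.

3, 4, 6

Section 1 is struck. Section 2 operates only by reference to Section 1, so it falls with Section 1. The only function of Section 5 is the termination right for breach of Section 2, so it cannot stand once Section 2 is removed. Section 4 makes Section 6 an essential term, but Section 6 is unaffected, so the severability proviso in Section 4 preserves the remaining provisions. Section 3, Section 4, and Section 6 remain in effect.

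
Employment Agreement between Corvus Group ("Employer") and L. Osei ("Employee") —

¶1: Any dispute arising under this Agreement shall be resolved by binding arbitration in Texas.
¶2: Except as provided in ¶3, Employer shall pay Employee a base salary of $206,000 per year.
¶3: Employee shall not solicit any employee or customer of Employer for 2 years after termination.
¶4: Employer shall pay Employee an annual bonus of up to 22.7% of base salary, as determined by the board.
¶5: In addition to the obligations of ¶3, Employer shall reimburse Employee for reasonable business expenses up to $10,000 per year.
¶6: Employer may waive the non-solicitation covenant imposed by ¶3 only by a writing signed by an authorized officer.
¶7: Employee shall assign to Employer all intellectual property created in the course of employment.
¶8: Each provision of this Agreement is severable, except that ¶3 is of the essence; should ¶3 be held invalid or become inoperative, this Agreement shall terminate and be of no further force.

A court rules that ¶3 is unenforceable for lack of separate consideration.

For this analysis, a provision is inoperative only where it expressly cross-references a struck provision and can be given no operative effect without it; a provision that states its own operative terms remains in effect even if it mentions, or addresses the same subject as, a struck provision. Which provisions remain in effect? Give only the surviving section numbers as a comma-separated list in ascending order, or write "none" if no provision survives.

none

¶3 is struck. ¶6 operates only by reference to ¶3, so it falls with ¶3. ¶8 makes ¶3 an essential term, and ¶3 is the provision held invalid; under ¶8, the entire Agreement is therefore void. No provision of the Agreement survives.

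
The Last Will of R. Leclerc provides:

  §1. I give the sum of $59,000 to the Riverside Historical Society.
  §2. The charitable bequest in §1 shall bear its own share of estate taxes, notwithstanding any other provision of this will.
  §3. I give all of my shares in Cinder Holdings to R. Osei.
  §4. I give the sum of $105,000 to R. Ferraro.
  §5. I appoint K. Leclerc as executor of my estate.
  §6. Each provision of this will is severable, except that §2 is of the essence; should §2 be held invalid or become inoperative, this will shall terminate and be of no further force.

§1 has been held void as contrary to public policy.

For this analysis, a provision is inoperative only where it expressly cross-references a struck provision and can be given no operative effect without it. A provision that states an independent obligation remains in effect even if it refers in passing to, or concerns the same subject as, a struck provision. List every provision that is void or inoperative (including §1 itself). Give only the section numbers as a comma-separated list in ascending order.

§1 is struck. §2 operates only by reference to §1, so it falls with §1. §6 makes §2 an essential term, and §2 has been rendered inoperative by the cascade; under §6, the entire will is therefore void. No provision of the will survives.

1, 2, 3, 4, 5, 6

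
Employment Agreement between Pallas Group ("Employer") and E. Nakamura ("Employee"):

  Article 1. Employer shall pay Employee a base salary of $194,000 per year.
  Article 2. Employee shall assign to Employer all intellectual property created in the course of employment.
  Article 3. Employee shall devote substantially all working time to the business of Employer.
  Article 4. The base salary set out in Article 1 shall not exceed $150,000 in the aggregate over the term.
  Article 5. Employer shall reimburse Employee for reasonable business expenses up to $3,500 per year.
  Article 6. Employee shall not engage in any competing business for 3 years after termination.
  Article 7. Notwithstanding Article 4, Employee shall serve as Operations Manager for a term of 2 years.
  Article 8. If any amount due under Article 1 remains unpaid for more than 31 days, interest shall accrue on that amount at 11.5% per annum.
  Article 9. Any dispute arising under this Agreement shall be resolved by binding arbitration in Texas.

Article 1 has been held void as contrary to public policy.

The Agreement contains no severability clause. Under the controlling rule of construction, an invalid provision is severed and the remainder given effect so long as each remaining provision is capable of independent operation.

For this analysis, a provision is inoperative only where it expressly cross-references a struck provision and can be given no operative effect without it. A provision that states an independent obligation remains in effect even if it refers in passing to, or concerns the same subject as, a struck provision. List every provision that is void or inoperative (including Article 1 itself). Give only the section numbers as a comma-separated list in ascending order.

1, 4, 8

Article 1 is struck. Article 4 does nothing except set the aggregate cap on the base salary by reference to Article 1; with Article 1 gone it has no independent effect and is inoperative. Article 8 does nothing except set the default interest on the base salary by reference to Article 1; with Article 1 gone it has no independent effect and is inoperative. Article 7 mentions Article 4 but its own obligation stands independently of Article 4, so Article 7 is not affected. Under the stated default rule, only provisions that cannot operate independently fall away; the rest are enforced. Article 2, Article 3, Article 5, Article 6, Article 7, and Article 9 remain in effect.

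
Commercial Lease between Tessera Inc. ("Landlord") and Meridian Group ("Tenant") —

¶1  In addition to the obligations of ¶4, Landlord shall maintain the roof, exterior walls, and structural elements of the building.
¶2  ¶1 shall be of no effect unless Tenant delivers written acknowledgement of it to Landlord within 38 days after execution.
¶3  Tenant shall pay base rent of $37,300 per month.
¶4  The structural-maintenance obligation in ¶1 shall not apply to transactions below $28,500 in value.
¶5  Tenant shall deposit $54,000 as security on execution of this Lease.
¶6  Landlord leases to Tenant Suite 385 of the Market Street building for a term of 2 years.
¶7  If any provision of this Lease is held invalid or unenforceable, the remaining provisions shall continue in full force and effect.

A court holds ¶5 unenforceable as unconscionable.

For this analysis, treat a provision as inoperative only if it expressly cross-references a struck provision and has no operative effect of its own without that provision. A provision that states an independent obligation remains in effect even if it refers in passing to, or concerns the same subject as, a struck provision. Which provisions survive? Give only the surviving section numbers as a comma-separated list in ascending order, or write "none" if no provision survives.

¶5 is struck. Nothing else in the Lease is defined by reference to ¶5. Under the severability clause in ¶7, the remaining provisions continue in force. The provisions still in force are ¶1, ¶2, ¶3, ¶4, ¶6, and ¶7.

1, 2, 3, 4, 6, 7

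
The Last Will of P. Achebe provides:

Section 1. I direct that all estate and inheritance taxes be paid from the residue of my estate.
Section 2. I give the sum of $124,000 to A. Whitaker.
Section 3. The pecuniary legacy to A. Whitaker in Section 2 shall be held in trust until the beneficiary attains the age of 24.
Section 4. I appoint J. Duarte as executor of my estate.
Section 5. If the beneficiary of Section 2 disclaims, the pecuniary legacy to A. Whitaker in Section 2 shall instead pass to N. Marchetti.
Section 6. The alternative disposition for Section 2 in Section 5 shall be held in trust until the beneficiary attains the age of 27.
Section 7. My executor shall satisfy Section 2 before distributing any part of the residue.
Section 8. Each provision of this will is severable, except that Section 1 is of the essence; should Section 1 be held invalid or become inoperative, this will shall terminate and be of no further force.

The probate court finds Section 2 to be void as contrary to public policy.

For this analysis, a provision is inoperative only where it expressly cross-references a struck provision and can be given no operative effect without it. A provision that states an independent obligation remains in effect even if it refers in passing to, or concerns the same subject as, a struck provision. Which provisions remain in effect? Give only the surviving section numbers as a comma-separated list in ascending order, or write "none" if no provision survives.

1, 4, 8

Section 2 is struck. Section 3 has no operative effect of its own apart from Section 2 and is therefore inoperative. The only function of Section 5 is the alternative disposition for Section 2, so it cannot stand once Section 2 is removed. The only function of Section 7 is the priority direction for Section 2, so it cannot stand once Section 2 is removed. Section 6 has no operative effect of its own apart from Section 5 and is therefore inoperative. Section 8 makes Section 1 an essential term, but Section 1 is unaffected, so the severability proviso in Section 8 preserves the remaining provisions. That leaves Section 1, Section 4, and Section 8 in effect.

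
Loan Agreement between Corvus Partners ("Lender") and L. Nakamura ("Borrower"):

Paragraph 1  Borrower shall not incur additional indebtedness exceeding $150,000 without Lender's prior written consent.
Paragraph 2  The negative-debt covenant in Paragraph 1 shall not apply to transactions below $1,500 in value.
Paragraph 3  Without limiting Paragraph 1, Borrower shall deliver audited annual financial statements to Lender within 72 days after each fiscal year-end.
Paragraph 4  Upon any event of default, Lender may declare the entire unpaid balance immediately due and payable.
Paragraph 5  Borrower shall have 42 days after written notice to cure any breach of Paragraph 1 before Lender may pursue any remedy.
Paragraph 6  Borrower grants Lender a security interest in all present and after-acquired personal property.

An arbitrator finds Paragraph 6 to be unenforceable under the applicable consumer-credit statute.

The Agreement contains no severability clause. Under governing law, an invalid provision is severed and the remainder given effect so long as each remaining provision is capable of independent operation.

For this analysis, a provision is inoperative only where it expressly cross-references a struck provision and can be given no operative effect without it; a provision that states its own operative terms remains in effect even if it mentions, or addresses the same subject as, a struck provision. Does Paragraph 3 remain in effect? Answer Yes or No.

Yes

Paragraph 6 is struck. No other provision's operative terms depend on Paragraph 6. Under the stated default rule, only provisions that cannot operate independently fall away; the rest are enforced. The provisions still in force are Paragraph 1, Paragraph 2, Paragraph 3, Paragraph 4, and Paragraph 5. Paragraph 3 is among the surviving provisions, so the answer is yes.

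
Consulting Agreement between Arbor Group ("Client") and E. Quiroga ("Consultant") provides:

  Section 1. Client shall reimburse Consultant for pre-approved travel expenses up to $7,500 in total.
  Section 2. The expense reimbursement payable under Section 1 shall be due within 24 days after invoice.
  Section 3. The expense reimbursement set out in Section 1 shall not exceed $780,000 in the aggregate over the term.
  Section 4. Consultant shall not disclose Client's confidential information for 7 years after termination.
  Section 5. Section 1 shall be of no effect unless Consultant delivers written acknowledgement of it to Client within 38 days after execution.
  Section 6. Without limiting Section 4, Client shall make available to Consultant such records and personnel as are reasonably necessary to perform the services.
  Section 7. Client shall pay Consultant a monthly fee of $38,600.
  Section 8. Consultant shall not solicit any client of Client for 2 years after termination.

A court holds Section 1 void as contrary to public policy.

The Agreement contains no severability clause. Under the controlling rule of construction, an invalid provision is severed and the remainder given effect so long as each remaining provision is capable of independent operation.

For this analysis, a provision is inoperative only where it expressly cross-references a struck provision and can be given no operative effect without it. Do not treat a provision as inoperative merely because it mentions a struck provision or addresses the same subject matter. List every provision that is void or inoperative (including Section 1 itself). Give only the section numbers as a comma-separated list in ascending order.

1, 2, 3, 5

Section 1 is struck. Section 2 does nothing except set the payment deadline for the expense reimbursement by reference to Section 1; with Section 1 gone it has no independent effect and is inoperative. Section 3 operates only by reference to Section 1, so it falls with Section 1. Section 5 merely fixes the acknowledgement condition for Section 1; with Section 1 gone it has nothing to operate on and falls away. With no severability clause, the stated default rule severs what cannot stand and enforces each remaining provision that can operate on its own. The provisions still in force are Section 4, Section 6, Section 7, and Section 8.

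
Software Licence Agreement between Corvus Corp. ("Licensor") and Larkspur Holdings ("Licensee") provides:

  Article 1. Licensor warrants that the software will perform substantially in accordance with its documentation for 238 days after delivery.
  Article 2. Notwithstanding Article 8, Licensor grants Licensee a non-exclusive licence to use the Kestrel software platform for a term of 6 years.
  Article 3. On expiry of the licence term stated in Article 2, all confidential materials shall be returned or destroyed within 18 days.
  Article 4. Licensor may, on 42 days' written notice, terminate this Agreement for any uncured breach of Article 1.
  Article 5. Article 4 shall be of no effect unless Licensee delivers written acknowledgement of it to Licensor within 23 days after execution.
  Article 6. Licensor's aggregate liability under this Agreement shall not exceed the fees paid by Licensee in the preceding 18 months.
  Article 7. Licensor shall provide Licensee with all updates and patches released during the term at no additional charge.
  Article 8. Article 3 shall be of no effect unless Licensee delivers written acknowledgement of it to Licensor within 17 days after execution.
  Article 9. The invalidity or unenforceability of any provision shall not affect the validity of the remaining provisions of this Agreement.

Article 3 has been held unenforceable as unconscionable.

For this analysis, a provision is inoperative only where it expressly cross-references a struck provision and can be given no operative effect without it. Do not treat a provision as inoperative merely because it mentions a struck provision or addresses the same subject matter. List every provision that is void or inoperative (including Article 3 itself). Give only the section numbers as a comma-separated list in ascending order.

Article 3 is struck. The only function of Article 8 is the acknowledgement condition for Article 3, so it cannot stand once Article 3 is removed. Although Article 2 refers to Article 8, its operative terms do not depend on Article 8, so it remains in effect. Under the severability clause in Article 9, the remaining provisions continue in force. That leaves Article 1, Article 2, Article 4, Article 5, Article 6, Article 7, and Article 9 in effect.

3, 8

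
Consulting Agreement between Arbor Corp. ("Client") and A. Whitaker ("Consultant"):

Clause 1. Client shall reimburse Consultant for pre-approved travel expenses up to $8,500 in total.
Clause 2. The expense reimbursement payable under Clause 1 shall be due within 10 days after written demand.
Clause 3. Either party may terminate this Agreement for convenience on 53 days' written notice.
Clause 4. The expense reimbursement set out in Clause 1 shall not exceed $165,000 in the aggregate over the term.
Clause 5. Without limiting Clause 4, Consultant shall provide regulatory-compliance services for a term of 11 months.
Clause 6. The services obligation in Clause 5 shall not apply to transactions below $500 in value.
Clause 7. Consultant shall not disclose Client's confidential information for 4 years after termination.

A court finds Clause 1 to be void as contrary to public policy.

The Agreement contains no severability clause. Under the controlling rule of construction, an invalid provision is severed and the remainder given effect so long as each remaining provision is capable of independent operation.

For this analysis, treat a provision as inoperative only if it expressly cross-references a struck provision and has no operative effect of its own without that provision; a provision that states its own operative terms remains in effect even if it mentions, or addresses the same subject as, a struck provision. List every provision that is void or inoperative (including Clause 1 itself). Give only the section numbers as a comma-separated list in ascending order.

1, 2, 4

Clause 1 is struck. The whole of Clause 2 is the payment deadline for the expense reimbursement, defined by reference to Clause 1, so Clause 2 cannot stand once Clause 1 is removed. Clause 4 operates only by reference to Clause 1, so it falls with Clause 1. Although Clause 5 refers to Clause 4, its operative terms do not depend on Clause 4, so it remains in effect. With no severability clause, the stated default rule severs what cannot stand and enforces each remaining provision that can operate on its own. That leaves Clause 3, Clause 5, Clause 6, and Clause 7 in effect.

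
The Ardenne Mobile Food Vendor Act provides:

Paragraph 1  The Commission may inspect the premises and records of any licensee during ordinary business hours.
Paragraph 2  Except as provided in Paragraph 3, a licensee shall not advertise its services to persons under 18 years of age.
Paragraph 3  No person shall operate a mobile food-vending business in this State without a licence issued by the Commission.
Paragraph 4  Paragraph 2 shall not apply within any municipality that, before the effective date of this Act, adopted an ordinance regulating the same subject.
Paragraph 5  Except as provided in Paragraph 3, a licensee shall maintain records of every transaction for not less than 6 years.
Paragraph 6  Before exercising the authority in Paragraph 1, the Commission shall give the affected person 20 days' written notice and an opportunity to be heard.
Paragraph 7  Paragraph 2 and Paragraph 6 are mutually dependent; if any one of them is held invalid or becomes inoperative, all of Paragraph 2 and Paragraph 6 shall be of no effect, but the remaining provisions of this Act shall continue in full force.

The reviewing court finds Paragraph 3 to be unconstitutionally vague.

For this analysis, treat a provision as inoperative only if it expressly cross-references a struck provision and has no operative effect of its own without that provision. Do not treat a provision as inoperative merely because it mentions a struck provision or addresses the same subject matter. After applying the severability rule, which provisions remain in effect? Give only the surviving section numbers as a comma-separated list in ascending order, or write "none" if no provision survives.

Paragraph 3 is struck. Paragraph 5 mentions Paragraph 3 but its own obligation stands independently of Paragraph 3, so Paragraph 5 is not affected. Paragraph 2 mentions Paragraph 3 but its own obligation stands independently of Paragraph 3, so Paragraph 2 is not affected. No other provision's operative terms depend on Paragraph 3. Paragraph 7 ties Paragraph 2 and Paragraph 6 together, but none of those is affected here; the remaining provisions continue in force under Paragraph 7. That leaves Paragraph 1, Paragraph 2, Paragraph 4, Paragraph 5, Paragraph 6, and Paragraph 7 in effect.

1, 2, 4, 5, 6, 7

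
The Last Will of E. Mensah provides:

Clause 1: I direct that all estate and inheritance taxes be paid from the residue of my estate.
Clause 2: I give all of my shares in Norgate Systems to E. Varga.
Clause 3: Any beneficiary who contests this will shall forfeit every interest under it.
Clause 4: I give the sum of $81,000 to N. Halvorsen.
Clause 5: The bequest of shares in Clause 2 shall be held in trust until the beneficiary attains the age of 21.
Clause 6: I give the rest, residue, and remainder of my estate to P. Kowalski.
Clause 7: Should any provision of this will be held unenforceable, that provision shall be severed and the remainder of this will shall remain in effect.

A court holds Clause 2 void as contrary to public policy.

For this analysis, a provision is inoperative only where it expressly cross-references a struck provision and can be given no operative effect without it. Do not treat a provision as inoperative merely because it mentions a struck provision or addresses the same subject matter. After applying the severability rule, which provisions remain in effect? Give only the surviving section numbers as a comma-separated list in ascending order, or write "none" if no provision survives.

Clause 2 is struck. Clause 5 merely fixes the trust for Clause 2; with Clause 2 gone it has nothing to operate on and falls away. Under the severability clause in Clause 7, the remaining provisions continue in force. Clause 1, Clause 3, Clause 4, Clause 6, and Clause 7 remain in effect.

1, 3, 4, 6, 7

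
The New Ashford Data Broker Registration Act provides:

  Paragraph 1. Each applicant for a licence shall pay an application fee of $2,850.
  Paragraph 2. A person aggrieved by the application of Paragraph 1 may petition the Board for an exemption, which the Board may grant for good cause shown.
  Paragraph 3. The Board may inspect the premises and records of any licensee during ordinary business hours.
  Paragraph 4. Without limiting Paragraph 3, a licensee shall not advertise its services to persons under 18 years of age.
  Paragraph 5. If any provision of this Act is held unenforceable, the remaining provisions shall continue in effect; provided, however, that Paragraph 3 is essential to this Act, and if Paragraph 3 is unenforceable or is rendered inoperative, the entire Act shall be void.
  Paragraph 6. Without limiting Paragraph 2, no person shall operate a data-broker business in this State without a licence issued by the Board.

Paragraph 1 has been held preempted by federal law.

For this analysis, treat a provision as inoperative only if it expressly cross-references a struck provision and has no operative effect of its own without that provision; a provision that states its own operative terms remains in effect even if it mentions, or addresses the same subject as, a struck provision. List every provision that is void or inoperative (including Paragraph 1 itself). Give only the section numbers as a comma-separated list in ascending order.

1, 2

Paragraph 1 is struck. Paragraph 2 has no operative effect of its own apart from Paragraph 1 and is therefore inoperative. Paragraph 6 mentions Paragraph 2 but its own obligation stands independently of Paragraph 2, so Paragraph 6 is not affected. Paragraph 5 makes Paragraph 3 an essential term, but Paragraph 3 is unaffected, so the severability proviso in Paragraph 5 preserves the remaining provisions. The provisions still in force are Paragraph 3, Paragraph 4, Paragraph 5, and Paragraph 6.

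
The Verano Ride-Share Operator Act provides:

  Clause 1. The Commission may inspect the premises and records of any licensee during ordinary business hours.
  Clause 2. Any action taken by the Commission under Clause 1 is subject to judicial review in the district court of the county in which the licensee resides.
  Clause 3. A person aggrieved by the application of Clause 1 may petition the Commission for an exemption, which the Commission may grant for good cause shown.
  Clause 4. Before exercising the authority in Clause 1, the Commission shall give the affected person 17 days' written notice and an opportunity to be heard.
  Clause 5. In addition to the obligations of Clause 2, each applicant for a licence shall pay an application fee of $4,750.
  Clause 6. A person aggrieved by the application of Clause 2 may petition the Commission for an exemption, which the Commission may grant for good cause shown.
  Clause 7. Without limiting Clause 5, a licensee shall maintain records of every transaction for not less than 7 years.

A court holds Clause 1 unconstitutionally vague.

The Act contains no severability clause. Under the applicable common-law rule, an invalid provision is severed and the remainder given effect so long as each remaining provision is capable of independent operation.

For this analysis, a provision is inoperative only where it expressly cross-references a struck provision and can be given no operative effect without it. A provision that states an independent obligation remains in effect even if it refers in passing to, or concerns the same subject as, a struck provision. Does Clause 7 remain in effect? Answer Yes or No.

Clause 1 is struck. Clause 2 operates only by reference to Clause 1, so it falls with Clause 1. Clause 3 has no operative effect of its own apart from Clause 1 and is therefore inoperative. Clause 4 operates only by reference to Clause 1, so it falls with Clause 1. Clause 6 merely fixes the exemption procedure for Clause 2; with Clause 2 gone it has nothing to operate on and falls away. Clause 5 mentions Clause 2 but its own obligation stands independently of Clause 2, so Clause 5 is not affected. Under the stated default rule, only provisions that cannot operate independently fall away; the rest are enforced. The provisions still in force are Clause 5 and Clause 7. Clause 7 is among the surviving provisions, so the answer is yes.

Yes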